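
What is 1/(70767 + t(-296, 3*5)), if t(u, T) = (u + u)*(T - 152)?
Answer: 1/151871 ≈ 6.5845e-6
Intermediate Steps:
t(u, T) = 2*u*(-152 + T) (t(u, T) = (2*u)*(-152 + T) = 2*u*(-152 + T))
1/(70767 + t(-296, 3*5)) = 1/(70767 + 2*(-296)*(-152 + 3*5)) = 1/(70767 + 2*(-296)*(-152 + 15)) = 1/(70767 + 2*(-296)*(-137)) = 1/(70767 + 81104) = 1/151871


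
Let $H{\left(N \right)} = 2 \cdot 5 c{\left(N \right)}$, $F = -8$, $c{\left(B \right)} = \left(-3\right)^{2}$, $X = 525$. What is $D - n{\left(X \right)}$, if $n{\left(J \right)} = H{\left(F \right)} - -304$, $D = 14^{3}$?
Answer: $2350$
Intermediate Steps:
$c{\left(B \right)} = 9$
$H{\left(N \right)} = 90$ ($H{\left(N \right)} = 2 \cdot 5 \cdot 9 = 10 \cdot 9 = 90$)
$D = 2744$
$n{\left(J \right)} = 394$ ($n{\left(J \right)} = 90 - -304 = 90 + 304 = 394$)
$D - n{\left(X \right)} = 2744 - 394 = 2350$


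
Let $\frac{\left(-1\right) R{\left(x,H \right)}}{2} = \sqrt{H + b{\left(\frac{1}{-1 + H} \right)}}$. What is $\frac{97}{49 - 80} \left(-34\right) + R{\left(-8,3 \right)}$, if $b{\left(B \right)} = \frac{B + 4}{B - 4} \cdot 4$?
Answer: $\frac{3298}{31} - \frac{2 i \sqrt{105}}{7} \approx 106.39 - 2.9277 i$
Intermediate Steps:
$b{\left(B \right)} = \frac{4 \left(4 + B\right)}{-4 + B}$ ($b{\left(B \right)} = \frac{4 + B}{-4 + B} 4 = \frac{4 \left(4 + B\right)}{-4 + B}$)
$R{\left(x,H \right)} = - 2 \sqrt{H + \frac{4 \left(4 + \frac{1}{-1 + H}\right)}{-4 + \frac{1}{-1 + H}}}$
$\frac{97}{49 - 80} \left(-34\right) + R{\left(-8,3 \right)} = \frac{97}{49 - 80} \left(-34\right) - 2 \sqrt{\frac{12 - 63 + 4 \cdot 3^{2}}{-5 + 4 \cdot 3}} = \frac{97}{49 - 80} \left(-34\right) - 2 \sqrt{\frac{12 - 63 + 4 \cdot 9}{-5 + 12}} = \frac{97}{-31} \left(-34\right) - 2 \sqrt{\frac{12 - 63 + 36}{7}} = 97 \left(- \frac{1}{31}\right) \left(-34\right) - 2 \sqrt{\frac{1}{7} \left(-15\right)} = \left(- \frac{97}{31}\right) \left(-34\right) - 2 \sqrt{- \frac{15}{7}} = \frac{3298}{31} - 2 \frac{i \sqrt{105}}{7} = \frac{3298}{31} - \frac{2 i \sqrt{105}}{7}$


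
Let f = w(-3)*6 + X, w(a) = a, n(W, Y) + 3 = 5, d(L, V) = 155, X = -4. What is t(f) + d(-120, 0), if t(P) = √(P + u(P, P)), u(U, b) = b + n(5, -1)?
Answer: 155 + I*√42 ≈ 155.0 + 6.4807*I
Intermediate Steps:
n(W, Y) = 2 (n(W, Y) = -3 + 5 = 2)
u(U, b) = 2 + b (u(U, b) = b + 2 = 2 + b)
f = -22 (f = -3*6 - 4 = -18 - 4 = -22)
t(P) = √(2 + 2*P) (t(P) = √(P + (2 + P)) = √(2 + 2*P))
t(f) + d(-120, 0) = √(2 + 2*(-22)) + 155 = √(2 - 44) + 155 = √(-42) + 155 = I*√42 + 155 = 155 + I*√42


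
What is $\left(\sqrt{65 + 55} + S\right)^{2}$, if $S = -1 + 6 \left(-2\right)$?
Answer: $289 - 52 \sqrt{30} \approx 4.1843$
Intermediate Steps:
$S = -13$ ($S = -1 - 12 = -13$)
$\left(\sqrt{65 + 55} + S\right)^{2} = \left(\sqrt{65 + 55} - 13\right)^{2} = \left(\sqrt{120} - 13\right)^{2} = \left(2 \sqrt{30} - 13\right)^{2} = \left(-13 + 2 \sqrt{30}\right)^{2}$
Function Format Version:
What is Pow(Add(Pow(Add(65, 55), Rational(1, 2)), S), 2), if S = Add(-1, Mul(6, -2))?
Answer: Add(289, Mul(-52, Pow(30, Rational(1, 2)))) ≈ 4.1843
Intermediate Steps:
S = -13 (S = Add(-1, -12) = -13)
Pow(Add(Pow(Add(65, 55), Rational(1, 2)), S), 2) = Pow(Add(Pow(Add(65, 55), Rational(1, 2)), -13), 2) = Pow(Add(Pow(120, Rational(1, 2)), -13), 2) = Pow(Add(Mul(2, Pow(30, Rational(1, 2))), -13), 2) = Pow(Add(-13, Mul(2, Pow(30, Rational(1, 2)))), 2)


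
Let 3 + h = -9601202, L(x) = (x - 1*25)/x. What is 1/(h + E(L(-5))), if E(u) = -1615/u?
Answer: -6/57608845 ≈ -1.0415e-7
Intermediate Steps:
L(x) = (-25 + x)/x (L(x) = (x - 25)/x = (-25 + x)/x)
h = -9601205 (h = -3 - 9601202 = -9601205)
1/(h + E(L(-5))) = 1/(-9601205 - 1615*(-5/(-25 - 5))) = 1/(-9601205 - 1615/((-1/5*(-30)))) = 1/(-9601205 - 1615/6) = 1/(-57608845/6) = -6/57608845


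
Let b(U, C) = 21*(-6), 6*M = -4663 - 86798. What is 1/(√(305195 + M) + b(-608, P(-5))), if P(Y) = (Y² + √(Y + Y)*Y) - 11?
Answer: 84/182717 + √1159806/548151 ≈ 0.0024244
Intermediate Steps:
P(Y) = -11 + Y² + √2*Y^(3/2) (P(Y) = (Y² + √(2*Y)*Y) - 11 = (Y² + (√2*√Y)*Y) - 11 = (Y² + √2*Y^(3/2)) - 11 = -11 + Y² + √2*Y^(3/2))
M = -30487/2 (M = (-4663 - 86798)/6 = (⅙)*(-91461) = -30487/2 ≈ -15244.)
b(U, C) = -126
1/(√(305195 + M) + b(-608, P(-5))) = 1/(√(305195 - 30487/2) - 126) = 1/(√(579903/2) - 126) = 1/(√1159806/2 - 126) = 1/(-126 + √1159806/2)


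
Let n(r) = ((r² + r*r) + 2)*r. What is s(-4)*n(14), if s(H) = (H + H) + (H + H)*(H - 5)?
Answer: 353024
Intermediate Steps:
s(H) = 2*H + 2*H*(-5 + H) (s(H) = 2*H + (2*H)*(-5 + H) = 2*H + 2*H*(-5 + H))
n(r) = r*(2 + 2*r²) (n(r) = ((r² + r²) + 2)*r = (2*r² + 2)*r = (2 + 2*r²)*r = r*(2 + 2*r²))
s(-4)*n(14) = (2*(-4)*(-4 - 4))*(2*14*(1 + 14²)) = (2*(-4)*(-8))*(2*14*(1 + 196)) = 64*(2*14*197) = 64*5516 = 353024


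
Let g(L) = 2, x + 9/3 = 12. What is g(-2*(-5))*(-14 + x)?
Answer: -10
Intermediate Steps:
x = 9 (x = -3 + 12 = 9)
g(-2*(-5))*(-14 + x) = 2*(-14 + 9) = 2*(-5) = -10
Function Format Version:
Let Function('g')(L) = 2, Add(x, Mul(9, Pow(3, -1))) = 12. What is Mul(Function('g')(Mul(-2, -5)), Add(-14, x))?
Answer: -10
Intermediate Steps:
x = 9 (x = Add(-3, 12) = 9)
Mul(Function('g')(Mul(-2, -5)), Add(-14, x)) = Mul(2, Add(-14, 9)) = Mul(2, -5) = -10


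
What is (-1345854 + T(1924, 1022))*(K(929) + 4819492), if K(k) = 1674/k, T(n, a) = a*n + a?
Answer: 2782630095414032/929 ≈ 2.9953e+12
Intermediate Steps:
T(n, a) = a + a*n
(-1345854 + T(1924, 1022))*(K(929) + 4819492) = (-1345854 + 1022*(1 + 1924))*(1674/929 + 4819492) = (-1345854 + 1022*1925)*(1674*(1/929) + 4819492) = (-1345854 + 1967350)*(1674/929 + 4819492) = 621496*(4477309742/929) = 2782630095414032/929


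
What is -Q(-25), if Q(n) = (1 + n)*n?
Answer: -600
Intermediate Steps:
Q(n) = n*(1 + n)
-Q(-25) = -(-25)*(1 - 25) = -(-25)*(-24) = -1*600 = -600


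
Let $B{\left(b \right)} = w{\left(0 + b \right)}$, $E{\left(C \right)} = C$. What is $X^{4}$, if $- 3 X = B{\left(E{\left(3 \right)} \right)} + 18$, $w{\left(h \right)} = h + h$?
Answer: $4096$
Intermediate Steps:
$w{\left(h \right)} = 2 h$
$B{\left(b \right)} = 2 b$ ($B{\left(b \right)} = 2 \left(0 + b\right) = 2 b$)
$X = -8$ ($X = - \frac{2 \cdot 3 + 18}{3} = - \frac{6 + 18}{3} = \left(- \frac{1}{3}\right) 24 = -8$)
$X^{4} = \left(-8\right)^{4} = 4096$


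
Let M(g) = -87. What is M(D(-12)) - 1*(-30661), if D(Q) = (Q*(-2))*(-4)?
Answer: 30574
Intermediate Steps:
D(Q) = 8*Q (D(Q) = -2*Q*(-4) = 8*Q)
M(D(-12)) - 1*(-30661) = -87 - 1*(-30661) = -87 + 30661 = 30574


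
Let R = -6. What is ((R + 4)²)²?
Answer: 16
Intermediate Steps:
((R + 4)²)² = ((-6 + 4)²)² = ((-2)²)² = 4² = 16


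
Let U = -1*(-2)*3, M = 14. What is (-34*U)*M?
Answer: -2856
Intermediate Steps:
U = 6 (U = 2*3 = 6)
(-34*U)*M = -34*6*14 = -204*14 = -2856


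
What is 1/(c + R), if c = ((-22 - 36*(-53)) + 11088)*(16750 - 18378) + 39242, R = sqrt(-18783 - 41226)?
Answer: -21082430/444468854764909 - I*sqrt(60009)/444468854764909 ≈ -4.7433e-8 - 5.5115e-13*I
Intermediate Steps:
R = I*sqrt(60009) (R = sqrt(-60009) = I*sqrt(60009) ≈ 244.97*I)
c = -21082430 (c = ((-22 + 1908) + 11088)*(-1628) + 39242 = (1886 + 11088)*(-1628) + 39242 = 12974*(-1628) + 39242 = -21121672 + 39242 = -21082430)
1/(c + R) = 1/(-21082430 + I*sqrt(60009))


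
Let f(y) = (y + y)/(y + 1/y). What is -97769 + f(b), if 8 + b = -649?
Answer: -21100562776/215825 ≈ -97767.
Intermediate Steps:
b = -657 (b = -8 - 649 = -657)
f(y) = 2*y/(y + 1/y) (f(y) = (2*y)/(y + 1/y) = 2*y/(y + 1/y))
-97769 + f(b) = -97769 + 2*(-657)**2/(1 + (-657)**2) = -97769 + 2*431649/(1 + 431649) = -97769 + 2*431649/431650 = -97769 + 2*431649*(1/431650) = -97769 + 431649/215825 = -21100562776/215825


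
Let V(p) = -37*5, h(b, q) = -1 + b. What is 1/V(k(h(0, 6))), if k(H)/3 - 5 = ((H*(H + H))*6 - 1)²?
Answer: -1/185 ≈ -0.0054054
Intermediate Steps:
k(H) = 15 + 3*(-1 + 12*H²)² (k(H) = 15 + 3*((H*(H + H))*6 - 1)² = 15 + 3*((H*(2*H))*6 - 1)² = 15 + 3*((2*H²)*6 - 1)² = 15 + 3*(12*H² - 1)² = 15 + 3*(-1 + 12*H²)²)
V(p) = -185
1/V(k(h(0, 6))) = 1/(-185) = -1/185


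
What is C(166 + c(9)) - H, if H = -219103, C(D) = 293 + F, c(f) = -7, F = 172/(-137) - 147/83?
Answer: 2494717501/11371 ≈ 2.1939e+5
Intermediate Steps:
F = -34415/11371 (F = 172*(-1/137) - 147*1/83 = -172/137 - 147/83 = -34415/11371 ≈ -3.0266)
C(D) = 3297288/11371 (C(D) = 293 - 34415/11371 = 3297288/11371)
C(166 + c(9)) - H = 3297288/11371 - 1*(-219103) = 3297288/11371 + 219103 = 2494717501/11371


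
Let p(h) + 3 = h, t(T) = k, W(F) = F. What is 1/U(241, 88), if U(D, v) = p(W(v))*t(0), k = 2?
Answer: 1/170 ≈ 0.0058824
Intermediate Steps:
t(T) = 2
p(h) = -3 + h
U(D, v) = -6 + 2*v (U(D, v) = (-3 + v)*2 = -6 + 2*v)
1/U(241, 88) = 1/(-6 + 2*88) = 1/(-6 + 176) = 1/170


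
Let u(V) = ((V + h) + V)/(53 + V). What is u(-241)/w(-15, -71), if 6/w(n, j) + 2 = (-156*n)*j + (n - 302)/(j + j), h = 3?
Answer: -3766831571/53392 ≈ -70551.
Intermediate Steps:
w(n, j) = 6/(-2 + (-302 + n)/(2*j) - 156*j*n) (w(n, j) = 6/(-2 + ((-156*n)*j + (n - 302)/(j + j))) = 6/(-2 + (-156*j*n + (-302 + n)/((2*j)))) = 6/(-2 + (-156*j*n + (-302 + n)*(1/(2*j)))) = 6/(-2 + (-156*j*n + (-302 + n)/(2*j))) = 6/(-2 + ((-302 + n)/(2*j) - 156*j*n)) = 6/(-2 + (-302 + n)/(2*j) - 156*j*n))
u(V) = (3 + 2*V)/(53 + V) (u(V) = ((V + 3) + V)/(53 + V) = ((3 + V) + V)/(53 + V) = (3 + 2*V)/(53 + V))
u(-241)/w(-15, -71) = ((3 + 2*(-241))/(53 - 241))/((-12*(-71)/(302 - 1*(-15) + 4*(-71) + 312*(-15)*(-71)²))) = ((3 - 482)/(-188))/((-12*(-71)/(302 + 15 - 284 + 312*(-15)*5041))) = (-1/188*(-479))/((-12*(-71)/(302 + 15 - 284 - 23591880))) = 479/(188*((-12*(-71)/(-23591847)))) = 479/(188*((-12*(-71)*(-1/23591847)))) = 479/(188*(-284/7863949)) = (479/188)*(-7863949/284) = -3766831571/53392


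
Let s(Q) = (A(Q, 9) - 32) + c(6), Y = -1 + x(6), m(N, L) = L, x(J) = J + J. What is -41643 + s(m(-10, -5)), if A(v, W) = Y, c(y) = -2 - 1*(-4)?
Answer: -41662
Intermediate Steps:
x(J) = 2*J
c(y) = 2 (c(y) = -2 + 4 = 2)
Y = 11 (Y = -1 + 2*6 = -1 + 12 = 11)
A(v, W) = 11
s(Q) = -19 (s(Q) = (11 - 32) + 2 = -21 + 2 = -19)
-41643 + s(m(-10, -5)) = -41643 - 19 = -41662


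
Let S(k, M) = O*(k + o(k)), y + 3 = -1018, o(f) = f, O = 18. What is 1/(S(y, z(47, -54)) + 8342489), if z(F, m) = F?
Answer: 1/8305733 ≈ 1.2040e-7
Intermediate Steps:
y = -1021 (y = -3 - 1018 = -1021)
S(k, M) = 36*k (S(k, M) = 18*(k + k) = 18*(2*k) = 36*k)
1/(S(y, z(47, -54)) + 8342489) = 1/(36*(-1021) + 8342489) = 1/(-36756 + 8342489) = 1/8305733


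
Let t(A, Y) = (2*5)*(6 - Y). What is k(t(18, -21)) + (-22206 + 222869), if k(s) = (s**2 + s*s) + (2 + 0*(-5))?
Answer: 346465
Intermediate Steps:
t(A, Y) = 60 - 10*Y (t(A, Y) = 10*(6 - Y) = 60 - 10*Y)
k(s) = 2 + 2*s**2 (k(s) = (s**2 + s**2) + (2 + 0) = 2*s**2 + 2 = 2 + 2*s**2)
k(t(18, -21)) + (-22206 + 222869) = (2 + 2*(60 - 10*(-21))**2) + (-22206 + 222869) = (2 + 2*(60 + 210)**2) + 200663 = (2 + 2*270**2) + 200663 = (2 + 2*72900) + 200663 = (2 + 145800) + 200663 = 145802 + 200663 = 346465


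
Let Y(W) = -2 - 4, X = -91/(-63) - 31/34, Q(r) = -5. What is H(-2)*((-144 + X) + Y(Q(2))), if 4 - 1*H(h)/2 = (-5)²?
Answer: 320159/51 ≈ 6277.6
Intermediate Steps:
X = 163/306 (X = -91*(-1/63) - 31*1/34 = 13/9 - 31/34 = 163/306 ≈ 0.53268)
H(h) = -42 (H(h) = 8 - 2*(-5)² = 8 - 2*25 = 8 - 50 = -42)
Y(W) = -6
H(-2)*((-144 + X) + Y(Q(2))) = -42*((-144 + 163/306) - 6) = -42*(-43901/306 - 6) = -42*(-45737/306) = 320159/51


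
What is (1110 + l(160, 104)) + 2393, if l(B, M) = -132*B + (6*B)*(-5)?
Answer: -22417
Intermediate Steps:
l(B, M) = -162*B (l(B, M) = -132*B - 30*B = -162*B)
(1110 + l(160, 104)) + 2393 = (1110 - 162*160) + 2393 = (1110 - 25920) + 2393 = -24810 + 2393 = -22417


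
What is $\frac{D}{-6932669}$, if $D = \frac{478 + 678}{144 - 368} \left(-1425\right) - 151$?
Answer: $- \frac{403369}{388229464} \approx -0.001039$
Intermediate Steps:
$D = \frac{403369}{56}$ ($D = \frac{1156}{-224} \left(-1425\right) - 151 = 1156 \left(- \frac{1}{224}\right) \left(-1425\right) - 151 = \left(- \frac{289}{56}\right) \left(-1425\right) - 151 = \frac{411825}{56} - 151 = \frac{403369}{56} \approx 7203.0$)
$\frac{D}{-6932669} = \frac{403369}{56 \left(-6932669\right)} = \frac{403369}{56} \left(- \frac{1}{6932669}\right) = - \frac{403369}{388229464}$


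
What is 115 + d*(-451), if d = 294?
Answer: -132479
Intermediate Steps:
115 + d*(-451) = 115 + 294*(-451) = 115 - 132594 = -132479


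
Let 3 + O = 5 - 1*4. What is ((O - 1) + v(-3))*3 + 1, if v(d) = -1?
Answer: -11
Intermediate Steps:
O = -2 (O = -3 + (5 - 1*4) = -3 + (5 - 4) = -3 + 1 = -2)
((O - 1) + v(-3))*3 + 1 = ((-2 - 1) - 1)*3 + 1 = (-3 - 1)*3 + 1 = -4*3 + 1 = -12 + 1 = -11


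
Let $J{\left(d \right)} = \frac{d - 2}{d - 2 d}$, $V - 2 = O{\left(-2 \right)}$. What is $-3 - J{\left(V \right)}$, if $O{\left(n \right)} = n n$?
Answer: $- \frac{7}{3} \approx -2.3333$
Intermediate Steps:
$O{\left(n \right)} = n^{2}$
$V = 6$ ($V = 2 + \left(-2\right)^{2} = 2 + 4 = 6$)
$J{\left(d \right)} = - \frac{-2 + d}{d}$ ($J{\left(d \right)} = \frac{-2 + d}{\left(-1\right) d} = \left(-2 + d\right) \left(- \frac{1}{d}\right) = - \frac{-2 + d}{d}$)
$-3 - J{\left(V \right)} = -3 - \frac{2 - 6}{6} = -3 - \frac{1}{6} \left(-4\right) = -3 - - \frac{2}{3} = -3 + \frac{2}{3} = - \frac{7}{3}$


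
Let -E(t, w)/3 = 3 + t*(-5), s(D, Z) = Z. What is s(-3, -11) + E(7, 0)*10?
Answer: 949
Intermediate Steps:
E(t, w) = -9 + 15*t (E(t, w) = -3*(3 + t*(-5)) = -3*(3 - 5*t) = -9 + 15*t)
s(-3, -11) + E(7, 0)*10 = -11 + (-9 + 15*7)*10 = -11 + (-9 + 105)*10 = -11 + 96*10 = -11 + 960 = 949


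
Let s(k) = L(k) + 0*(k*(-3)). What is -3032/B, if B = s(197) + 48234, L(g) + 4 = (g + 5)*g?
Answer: -379/11003 ≈ -0.034445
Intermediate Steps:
L(g) = -4 + g*(5 + g) (L(g) = -4 + (g + 5)*g = -4 + (5 + g)*g = -4 + g*(5 + g))
s(k) = -4 + k² + 5*k (s(k) = (-4 + k² + 5*k) + 0*(k*(-3)) = (-4 + k² + 5*k) + 0*(-3*k) = (-4 + k² + 5*k) + 0 = -4 + k² + 5*k)
B = 88024 (B = (-4 + 197² + 5*197) + 48234 = (-4 + 38809 + 985) + 48234 = 39790 + 48234 = 88024)
-3032/B = -3032/88024 = -3032*1/88024 = -379/11003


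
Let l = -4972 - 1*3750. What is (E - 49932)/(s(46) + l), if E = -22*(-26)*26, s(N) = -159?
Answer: 35060/8881 ≈ 3.9478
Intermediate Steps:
l = -8722 (l = -4972 - 3750 = -8722)
E = 14872 (E = 572*26 = 14872)
(E - 49932)/(s(46) + l) = (14872 - 49932)/(-159 - 8722) = -35060/(-8881) = -35060*(-1/8881) = 35060/8881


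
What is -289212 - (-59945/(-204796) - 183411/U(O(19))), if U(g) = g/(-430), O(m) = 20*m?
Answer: -1932940435097/3891124 ≈ -4.9676e+5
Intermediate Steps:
U(g) = -g/430 (U(g) = g*(-1/430) = -g/430)
-289212 - (-59945/(-204796) - 183411/U(O(19))) = -289212 - (-59945/(-204796) - 183411/((-2*19/43))) = -289212 - (-59945*(-1/204796) - 183411/((-1/430*380))) = -289212 - (59945/204796 - 183411/(-38/43)) = -289212 - (59945/204796 - 183411*(-43/38)) = -289212 - (59945/204796 + 7886673/38) = -289212 - 1*807580680809/3891124 = -289212 - 807580680809/3891124 = -1932940435097/3891124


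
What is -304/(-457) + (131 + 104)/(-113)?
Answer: -73043/51641 ≈ -1.4144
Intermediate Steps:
-304/(-457) + (131 + 104)/(-113) = -304*(-1/457) + 235*(-1/113) = 304/457 - 235/113 = -73043/51641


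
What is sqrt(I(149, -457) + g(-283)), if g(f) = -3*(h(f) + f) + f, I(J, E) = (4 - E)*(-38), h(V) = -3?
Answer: I*sqrt(16943) ≈ 130.17*I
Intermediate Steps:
I(J, E) = -152 + 38*E
g(f) = 9 - 2*f (g(f) = -3*(-3 + f) + f = (9 - 3*f) + f = 9 - 2*f)
sqrt(I(149, -457) + g(-283)) = sqrt((-152 + 38*(-457)) + (9 - 2*(-283))) = sqrt((-152 - 17366) + (9 + 566)) = sqrt(-17518 + 575) = sqrt(-16943) = I*sqrt(16943)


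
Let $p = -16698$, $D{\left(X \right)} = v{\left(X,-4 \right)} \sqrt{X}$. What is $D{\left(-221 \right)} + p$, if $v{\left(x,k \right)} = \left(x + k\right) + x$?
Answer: $-16698 - 446 i \sqrt{221} \approx -16698.0 - 6630.3 i$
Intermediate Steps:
$v{\left(x,k \right)} = k + 2 x$ ($v{\left(x,k \right)} = \left(k + x\right) + x = k + 2 x$)
$D{\left(X \right)} = \sqrt{X} \left(-4 + 2 X\right)$ ($D{\left(X \right)} = \left(-4 + 2 X\right) \sqrt{X} = \sqrt{X} \left(-4 + 2 X\right)$)
$D{\left(-221 \right)} + p = 2 \sqrt{-221} \left(-2 - 221\right) - 16698 = 2 i \sqrt{221} \left(-223\right) - 16698 = - 446 i \sqrt{221} - 16698 = -16698 - 446 i \sqrt{221}$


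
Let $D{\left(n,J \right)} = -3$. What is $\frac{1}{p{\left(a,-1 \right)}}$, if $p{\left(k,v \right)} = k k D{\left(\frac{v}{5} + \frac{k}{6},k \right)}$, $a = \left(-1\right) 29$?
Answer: $- \frac{1}{2523} \approx -0.00039635$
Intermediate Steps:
$a = -29$
$p{\left(k,v \right)} = - 3 k^{2}$ ($p{\left(k,v \right)} = k k \left(-3\right) = k^{2} \left(-3\right) = - 3 k^{2}$)
$\frac{1}{p{\left(a,-1 \right)}} = \frac{1}{\left(-3\right) \left(-29\right)^{2}} = \frac{1}{\left(-3\right) 841} = \frac{1}{-2523} = - \frac{1}{2523}$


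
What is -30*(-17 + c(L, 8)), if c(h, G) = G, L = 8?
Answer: 270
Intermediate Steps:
-30*(-17 + c(L, 8)) = -30*(-17 + 8) = -30*(-9) = 270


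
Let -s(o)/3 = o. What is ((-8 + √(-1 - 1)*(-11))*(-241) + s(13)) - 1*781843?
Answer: -779954 + 2651*I*√2 ≈ -7.7995e+5 + 3749.1*I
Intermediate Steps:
s(o) = -3*o
((-8 + √(-1 - 1)*(-11))*(-241) + s(13)) - 1*781843 = ((-8 + √(-1 - 1)*(-11))*(-241) - 3*13) - 1*781843 = ((-8 + √(-2)*(-11))*(-241) - 39) - 781843 = ((-8 + (I*√2)*(-11))*(-241) - 39) - 781843 = ((-8 - 11*I*√2)*(-241) - 39) - 781843 = ((1928 + 2651*I*√2) - 39) - 781843 = (1889 + 2651*I*√2) - 781843 = -779954 + 2651*I*√2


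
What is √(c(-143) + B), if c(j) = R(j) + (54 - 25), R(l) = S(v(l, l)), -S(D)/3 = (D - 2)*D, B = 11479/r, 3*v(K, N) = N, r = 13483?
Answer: I*√11571440515527/40449 ≈ 84.098*I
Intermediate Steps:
v(K, N) = N/3
B = 11479/13483 ≈ 0.85137
S(D) = -3*D*(-2 + D) (S(D) = -3*(D - 2)*D = -3*(-2 + D)*D = -3*D*(-2 + D))
R(l) = l*(2 - l/3) (R(l) = 3*(l/3)*(2 - l/3) = l*(2 - l/3))
c(j) = 29 + j*(6 - j)/3 (c(j) = j*(6 - j)/3 + (54 - 25) = j*(6 - j)/3 + 29 = 29 + j*(6 - j)/3)
√(c(-143) + B) = √((29 - ⅓*(-143)*(-6 - 143)) + 11479/13483) = √((29 - ⅓*(-143)*(-149)) + 11479/13483) = √((29 - 21307/3) + 11479/13483) = √(-21220/3 + 11479/13483) = √(-286074823/40449) = I*√11571440515527/40449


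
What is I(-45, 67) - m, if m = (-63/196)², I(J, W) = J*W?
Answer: -2363841/784 ≈ -3015.1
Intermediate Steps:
m = 81/784 (m = (-63*1/196)² = (-9/28)² = 81/784 ≈ 0.10332)
I(-45, 67) - m = -45*67 - 1*81/784 = -3015 - 81/784 = -2363841/784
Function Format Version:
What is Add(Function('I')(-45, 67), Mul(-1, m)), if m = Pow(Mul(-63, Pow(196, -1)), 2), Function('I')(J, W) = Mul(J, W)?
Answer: Rational(-2363841, 784) ≈ -3015.1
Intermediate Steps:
m = Rational(81, 784) (m = Pow(Mul(-63, Rational(1, 196)), 2) = Pow(Rational(-9, 28), 2) = Rational(81, 784) ≈ 0.10332)
Add(Function('I')(-45, 67), Mul(-1, m)) = Add(Mul(-45, 67), Mul(-1, Rational(81, 784))) = Add(-3015, Rational(-81, 784)) = Rational(-2363841, 784)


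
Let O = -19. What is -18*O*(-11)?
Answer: -3762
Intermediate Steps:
-18*O*(-11) = -18*(-19)*(-11) = 342*(-11) = -3762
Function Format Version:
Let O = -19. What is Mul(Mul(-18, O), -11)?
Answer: -3762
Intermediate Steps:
Mul(Mul(-18, O), -11) = Mul(Mul(-18, -19), -11) = Mul(342, -11) = -3762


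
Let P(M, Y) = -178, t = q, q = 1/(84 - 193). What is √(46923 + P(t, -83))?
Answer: √46745 ≈ 216.21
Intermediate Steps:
q = -1/109 (q = 1/(-109) = -1/109 ≈ -0.0091743)
t = -1/109 ≈ -0.0091743
√(46923 + P(t, -83)) = √(46923 - 178) = √46745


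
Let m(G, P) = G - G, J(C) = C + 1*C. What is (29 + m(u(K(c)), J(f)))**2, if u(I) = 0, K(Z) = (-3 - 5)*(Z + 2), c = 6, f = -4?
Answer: 841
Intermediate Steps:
K(Z) = -16 - 8*Z (K(Z) = -8*(2 + Z) = -16 - 8*Z)
J(C) = 2*C (J(C) = C + C = 2*C)
m(G, P) = 0
(29 + m(u(K(c)), J(f)))**2 = (29 + 0)**2 = 29**2 = 841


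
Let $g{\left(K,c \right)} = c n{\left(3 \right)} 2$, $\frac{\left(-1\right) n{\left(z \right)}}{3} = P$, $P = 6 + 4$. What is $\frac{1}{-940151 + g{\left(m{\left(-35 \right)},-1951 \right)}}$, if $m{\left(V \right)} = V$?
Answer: $- \frac{1}{823091} \approx -1.2149 \cdot 10^{-6}$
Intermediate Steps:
$P = 10$
$n{\left(z \right)} = -30$ ($n{\left(z \right)} = \left(-3\right) 10 = -30$)
$g{\left(K,c \right)} = - 60 c$ ($g{\left(K,c \right)} = c \left(-30\right) 2 = - 30 c 2 = - 60 c$)
$\frac{1}{-940151 + g{\left(m{\left(-35 \right)},-1951 \right)}} = \frac{1}{-940151 - -117060} = \frac{1}{-940151 + 117060} = \frac{1}{-823091} = - \frac{1}{823091}$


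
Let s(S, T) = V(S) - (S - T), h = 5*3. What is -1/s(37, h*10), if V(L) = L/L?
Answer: -1/114 ≈ -0.0087719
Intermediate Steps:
V(L) = 1
h = 15
s(S, T) = 1 + T - S (s(S, T) = 1 - (S - T) = 1 + (T - S) = 1 + T - S)
-1/s(37, h*10) = -1/(1 + 15*10 - 1*37) = -1/(1 + 150 - 37) = -1/114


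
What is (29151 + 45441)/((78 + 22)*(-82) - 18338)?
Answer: -12432/4423 ≈ -2.8108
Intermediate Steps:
(29151 + 45441)/((78 + 22)*(-82) - 18338) = 74592/(100*(-82) - 18338) = 74592/(-8200 - 18338) = 74592/(-26538) = 74592*(-1/26538) = -12432/4423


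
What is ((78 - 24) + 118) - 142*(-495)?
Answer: 70462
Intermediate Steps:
((78 - 24) + 118) - 142*(-495) = (54 + 118) + 70290 = 172 + 70290 = 70462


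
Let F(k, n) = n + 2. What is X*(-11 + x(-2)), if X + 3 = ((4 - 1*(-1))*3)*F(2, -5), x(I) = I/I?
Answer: 480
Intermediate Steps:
F(k, n) = 2 + n
x(I) = 1
X = -48 (X = -3 + ((4 - 1*(-1))*3)*(2 - 5) = -3 + ((4 + 1)*3)*(-3) = -3 + (5*3)*(-3) = -3 + 15*(-3) = -3 - 45 = -48)
X*(-11 + x(-2)) = -48*(-11 + 1) = -48*(-10) = 480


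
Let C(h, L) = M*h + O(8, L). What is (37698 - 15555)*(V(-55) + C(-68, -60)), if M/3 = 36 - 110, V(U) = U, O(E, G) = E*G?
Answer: 322424223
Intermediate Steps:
M = -222 (M = 3*(36 - 110) = 3*(-74) = -222)
C(h, L) = -222*h + 8*L
(37698 - 15555)*(V(-55) + C(-68, -60)) = (37698 - 15555)*(-55 + (-222*(-68) + 8*(-60))) = 22143*(-55 + (15096 - 480)) = 22143*(-55 + 14616) = 22143*14561 = 322424223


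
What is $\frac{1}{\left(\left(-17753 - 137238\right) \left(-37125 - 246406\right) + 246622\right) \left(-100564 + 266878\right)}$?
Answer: $\frac{1}{7308668703888702} \approx 1.3682 \cdot 10^{-16}$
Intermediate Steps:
$\frac{1}{\left(\left(-17753 - 137238\right) \left(-37125 - 246406\right) + 246622\right) \left(-100564 + 266878\right)} = \frac{1}{\left(\left(-154991\right) \left(-283531\right) + 246622\right) 166314} = \frac{1}{\left(43944753221 + 246622\right) 166314} = \frac{1}{43944999843 \cdot 166314} = \frac{1}{7308668703888702}$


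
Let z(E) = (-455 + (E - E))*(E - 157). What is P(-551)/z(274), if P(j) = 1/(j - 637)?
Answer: 1/63243180 ≈ 1.5812e-8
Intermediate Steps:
P(j) = 1/(-637 + j)
z(E) = 71435 - 455*E (z(E) = (-455 + 0)*(-157 + E) = -455*(-157 + E) = 71435 - 455*E)
P(-551)/z(274) = 1/((-637 - 551)*(71435 - 455*274)) = 1/((-1188)*(71435 - 124670)) = -1/1188/(-53235) = -1/1188*(-1/53235) = 1/63243180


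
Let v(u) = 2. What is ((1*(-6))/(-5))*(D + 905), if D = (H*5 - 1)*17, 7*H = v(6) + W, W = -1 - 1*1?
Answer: 5328/5 ≈ 1065.6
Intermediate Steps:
W = -2 (W = -1 - 1 = -2)
H = 0 (H = (2 - 2)/7 = (⅐)*0 = 0)
D = -17 (D = (0*5 - 1)*17 = (0 - 1)*17 = -1*17 = -17)
((1*(-6))/(-5))*(D + 905) = ((1*(-6))/(-5))*(-17 + 905) = -6*(-⅕)*888 = (6/5)*888 = 5328/5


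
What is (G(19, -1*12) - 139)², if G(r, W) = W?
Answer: 22801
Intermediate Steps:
(G(19, -1*12) - 139)² = (-1*12 - 139)² = (-12 - 139)² = (-151)² = 22801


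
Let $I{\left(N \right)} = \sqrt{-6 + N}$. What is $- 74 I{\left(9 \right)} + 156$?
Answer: $156 - 74 \sqrt{3} \approx 27.828$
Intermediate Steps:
$- 74 I{\left(9 \right)} + 156 = - 74 \sqrt{-6 + 9} + 156 = - 74 \sqrt{3} + 156 = 156 - 74 \sqrt{3}$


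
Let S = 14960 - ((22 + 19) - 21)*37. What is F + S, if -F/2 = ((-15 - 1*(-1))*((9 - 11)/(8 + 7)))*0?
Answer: 14220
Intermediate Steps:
F = 0 (F = -2*(-15 - 1*(-1))*((9 - 11)/(8 + 7))*0 = -2*(-15 + 1)*(-2/15)*0 = -2*(-(-28)/15)*0 = -2*(-14*(-2/15))*0 = -56*0/15 = -2*0 = 0)
S = 14220 (S = 14960 - (41 - 21)*37 = 14960 - 20*37 = 14960 - 1*740 = 14960 - 740 = 14220)
F + S = 0 + 14220 = 14220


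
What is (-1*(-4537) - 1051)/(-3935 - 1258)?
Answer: -1162/1731 ≈ -0.67129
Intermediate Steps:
(-1*(-4537) - 1051)/(-3935 - 1258) = (4537 - 1051)/(-5193) = 3486*(-1/5193) = -1162/1731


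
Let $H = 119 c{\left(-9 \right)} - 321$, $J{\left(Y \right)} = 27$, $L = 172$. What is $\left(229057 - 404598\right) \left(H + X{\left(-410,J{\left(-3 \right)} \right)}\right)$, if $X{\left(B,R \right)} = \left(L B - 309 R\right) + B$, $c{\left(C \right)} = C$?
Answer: $14160014765$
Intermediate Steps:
$H = -1392$ ($H = 119 \left(-9\right) - 321 = -1071 - 321 = -1392$)
$X{\left(B,R \right)} = - 309 R + 173 B$ ($X{\left(B,R \right)} = \left(172 B - 309 R\right) + B = \left(- 309 R + 172 B\right) + B = - 309 R + 173 B$)
$\left(229057 - 404598\right) \left(H + X{\left(-410,J{\left(-3 \right)} \right)}\right) = \left(229057 - 404598\right) \left(-1392 + \left(\left(-309\right) 27 + 173 \left(-410\right)\right)\right) = - 175541 \left(-1392 - 79273\right) = \left(-175541\right) \left(-80665\right) = 14160014765$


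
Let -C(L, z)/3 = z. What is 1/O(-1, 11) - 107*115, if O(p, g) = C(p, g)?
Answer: -406066/33 ≈ -12305.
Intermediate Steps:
C(L, z) = -3*z
O(p, g) = -3*g
1/O(-1, 11) - 107*115 = 1/(-3*11) - 107*115 = 1/(-33) - 12305 = -1/33 - 12305 = -406066/33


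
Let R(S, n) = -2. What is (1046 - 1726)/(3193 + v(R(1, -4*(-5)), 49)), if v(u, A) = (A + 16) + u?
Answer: -85/407 ≈ -0.20885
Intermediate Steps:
v(u, A) = 16 + A + u (v(u, A) = (16 + A) + u = 16 + A + u)
(1046 - 1726)/(3193 + v(R(1, -4*(-5)), 49)) = (1046 - 1726)/(3193 + (16 + 49 - 2)) = -680/(3193 + 63) = -680/3256 = -680*1/3256 = -85/407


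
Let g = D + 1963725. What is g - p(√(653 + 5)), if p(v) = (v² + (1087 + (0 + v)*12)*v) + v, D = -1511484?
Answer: 443687 - 1088*√658 ≈ 4.1578e+5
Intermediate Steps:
g = 452241 (g = -1511484 + 1963725 = 452241)
p(v) = v + v² + v*(1087 + 12*v) (p(v) = (v² + (1087 + v*12)*v) + v = (v² + (1087 + 12*v)*v) + v = (v² + v*(1087 + 12*v)) + v = v + v² + v*(1087 + 12*v))
g - p(√(653 + 5)) = 452241 - √(653 + 5)*(1088 + 13*√(653 + 5)) = 452241 - √658*(1088 + 13*√658)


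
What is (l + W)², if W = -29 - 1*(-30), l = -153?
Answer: 23104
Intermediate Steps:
W = 1 (W = -29 + 30 = 1)
(l + W)² = (-153 + 1)² = (-152)² = 23104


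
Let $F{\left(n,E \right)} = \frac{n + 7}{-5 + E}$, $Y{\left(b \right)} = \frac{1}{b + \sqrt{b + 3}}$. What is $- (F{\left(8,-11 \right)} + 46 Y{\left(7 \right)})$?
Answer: $- \frac{4567}{624} + \frac{46 \sqrt{10}}{39} \approx -3.589$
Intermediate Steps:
$Y{\left(b \right)} = \frac{1}{b + \sqrt{3 + b}}$
$F{\left(n,E \right)} = \frac{7 + n}{-5 + E}$
$- (F{\left(8,-11 \right)} + 46 Y{\left(7 \right)}) = - (\frac{7 + 8}{-5 - 11} + \frac{46}{7 + \sqrt{3 + 7}}) = - (\frac{1}{-16} \cdot 15 + \frac{46}{7 + \sqrt{10}}) = - (\left(- \frac{1}{16}\right) 15 + \frac{46}{7 + \sqrt{10}}) = - (- \frac{15}{16} + \frac{46}{7 + \sqrt{10}}) = \frac{15}{16} - \frac{46}{7 + \sqrt{10}}$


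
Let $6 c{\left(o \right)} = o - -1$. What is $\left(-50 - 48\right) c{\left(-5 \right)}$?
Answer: $\frac{196}{3} \approx 65.333$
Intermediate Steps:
$c{\left(o \right)} = \frac{1}{6} + \frac{o}{6}$ ($c{\left(o \right)} = \frac{o - -1}{6} = \frac{o + 1}{6} = \frac{1 + o}{6} = \frac{1}{6} + \frac{o}{6}$)
$\left(-50 - 48\right) c{\left(-5 \right)} = \left(-50 - 48\right) \left(\frac{1}{6} + \frac{1}{6} \left(-5\right)\right) = \left(-50 - 48\right) \left(\frac{1}{6} - \frac{5}{6}\right) = \left(-98\right) \left(- \frac{2}{3}\right) = \frac{196}{3}$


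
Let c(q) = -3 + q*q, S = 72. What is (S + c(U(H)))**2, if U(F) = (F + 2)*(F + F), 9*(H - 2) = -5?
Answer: 1215164499025/43046721 ≈ 28229.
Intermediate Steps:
H = 13/9 (H = 2 + (1/9)*(-5) = 2 - 5/9 = 13/9 ≈ 1.4444)
U(F) = 2*F*(2 + F) (U(F) = (2 + F)*(2*F) = 2*F*(2 + F))
c(q) = -3 + q**2
(S + c(U(H)))**2 = (72 + (-3 + (2*(13/9)*(2 + 13/9))**2))**2 = (72 + (-3 + (2*(13/9)*(31/9))**2))**2 = (72 + (-3 + (806/81)**2))**2 = (72 + (-3 + 649636/6561))**2 = (72 + 629953/6561)**2 = (1102345/6561)**2 = 1215164499025/43046721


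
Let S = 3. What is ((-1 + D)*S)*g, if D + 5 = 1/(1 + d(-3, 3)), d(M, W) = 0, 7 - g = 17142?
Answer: 257025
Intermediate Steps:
g = -17135 (g = 7 - 1*17142 = 7 - 17142 = -17135)
D = -4 (D = -5 + 1/(1 + 0) = -5 + 1/1 = -5 + 1 = -4)
((-1 + D)*S)*g = ((-1 - 4)*3)*(-17135) = -5*3*(-17135) = -15*(-17135) = 257025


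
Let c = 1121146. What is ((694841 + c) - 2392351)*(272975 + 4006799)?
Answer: -2466707661736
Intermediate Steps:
((694841 + c) - 2392351)*(272975 + 4006799) = ((694841 + 1121146) - 2392351)*(272975 + 4006799) = (1815987 - 2392351)*4279774 = -576364*4279774 = -2466707661736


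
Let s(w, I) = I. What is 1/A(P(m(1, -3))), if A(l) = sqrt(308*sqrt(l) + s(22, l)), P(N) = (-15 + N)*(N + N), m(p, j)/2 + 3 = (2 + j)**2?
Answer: sqrt(2)/(4*sqrt(19 + 77*sqrt(38))) ≈ 0.015913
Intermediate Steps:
m(p, j) = -6 + 2*(2 + j)**2
P(N) = 2*N*(-15 + N) (P(N) = (-15 + N)*(2*N) = 2*N*(-15 + N))
A(l) = sqrt(l + 308*sqrt(l)) (A(l) = sqrt(308*sqrt(l) + l) = sqrt(l + 308*sqrt(l)))
1/A(P(m(1, -3))) = 1/(sqrt(2*(-6 + 2*(2 - 3)**2)*(-15 + (-6 + 2*(2 - 3)**2)) + 308*sqrt(2*(-6 + 2*(2 - 3)**2)*(-15 + (-6 + 2*(2 - 3)**2))))) = 1/(sqrt(2*(-6 + 2*(-1)**2)*(-15 + (-6 + 2*(-1)**2)) + 308*sqrt(2*(-6 + 2*(-1)**2)*(-15 + (-6 + 2*(-1)**2))))) = 1/(sqrt(2*(-6 + 2*1)*(-15 + (-6 + 2*1)) + 308*sqrt(2*(-6 + 2*1)*(-15 + (-6 + 2*1))))) = 1/(sqrt(2*(-6 + 2)*(-15 + (-6 + 2)) + 308*sqrt(2*(-6 + 2)*(-15 + (-6 + 2))))) = 1/(sqrt(2*(-4)*(-15 - 4) + 308*sqrt(2*(-4)*(-15 - 4)))) = 1/(sqrt(2*(-4)*(-19) + 308*sqrt(2*(-4)*(-19)))) = 1/(sqrt(152 + 308*sqrt(152))) = 1/(sqrt(152 + 308*(2*sqrt(38)))) = 1/(sqrt(152 + 616*sqrt(38))) = 1/sqrt(152 + 616*sqrt(38))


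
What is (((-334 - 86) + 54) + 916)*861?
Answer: 473550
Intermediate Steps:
(((-334 - 86) + 54) + 916)*861 = ((-420 + 54) + 916)*861 = (-366 + 916)*861 = 550*861 = 473550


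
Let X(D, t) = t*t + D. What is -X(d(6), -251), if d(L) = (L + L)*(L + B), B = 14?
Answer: -63241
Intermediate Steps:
d(L) = 2*L*(14 + L) (d(L) = (L + L)*(L + 14) = (2*L)*(14 + L) = 2*L*(14 + L))
X(D, t) = D + t² (X(D, t) = t² + D = D + t²)
-X(d(6), -251) = -(2*6*(14 + 6) + (-251)²) = -(2*6*20 + 63001) = -(240 + 63001) = -1*63241 = -63241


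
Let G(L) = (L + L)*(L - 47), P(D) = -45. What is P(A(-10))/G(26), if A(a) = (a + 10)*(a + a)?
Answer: 15/364 ≈ 0.041209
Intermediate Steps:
A(a) = 2*a*(10 + a) (A(a) = (10 + a)*(2*a) = 2*a*(10 + a))
G(L) = 2*L*(-47 + L) (G(L) = (2*L)*(-47 + L) = 2*L*(-47 + L))
P(A(-10))/G(26) = -45*1/(52*(-47 + 26)) = -45/(2*26*(-21)) = -45/(-1092) = -45*(-1/1092) = 15/364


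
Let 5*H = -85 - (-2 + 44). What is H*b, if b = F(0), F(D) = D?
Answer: 0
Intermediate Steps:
b = 0
H = -127/5 (H = (-85 - (-2 + 44))/5 = (-85 - 1*42)/5 = (-85 - 42)/5 = (⅕)*(-127) = -127/5 ≈ -25.400)
H*b = -127/5*0 = 0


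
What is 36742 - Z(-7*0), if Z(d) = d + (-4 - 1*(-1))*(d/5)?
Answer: 36742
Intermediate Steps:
Z(d) = 2*d/5 (Z(d) = d + (-4 + 1)*(d*(⅕)) = d - 3*d/5 = 2*d/5)
36742 - Z(-7*0) = 36742 - 2*(-7*0)/5 = 36742 - 2*0/5 = 36742 - 1*0 = 36742 + 0 = 36742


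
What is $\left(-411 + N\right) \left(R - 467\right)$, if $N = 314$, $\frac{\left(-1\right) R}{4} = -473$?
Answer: $-138225$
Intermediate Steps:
$R = 1892$ ($R = \left(-4\right) \left(-473\right) = 1892$)
$\left(-411 + N\right) \left(R - 467\right) = \left(-411 + 314\right) \left(1892 - 467\right) = \left(-97\right) 1425 = -138225$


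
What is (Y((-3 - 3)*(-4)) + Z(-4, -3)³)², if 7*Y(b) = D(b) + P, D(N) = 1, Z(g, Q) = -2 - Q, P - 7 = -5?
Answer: 100/49 ≈ 2.0408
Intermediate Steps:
P = 2 (P = 7 - 5 = 2)
Y(b) = 3/7 (Y(b) = (1 + 2)/7 = (⅐)*3 = 3/7)
(Y((-3 - 3)*(-4)) + Z(-4, -3)³)² = (3/7 + (-2 - 1*(-3))³)² = (3/7 + (-2 + 3)³)² = (3/7 + 1³)² = (3/7 + 1)² = (10/7)² = 100/49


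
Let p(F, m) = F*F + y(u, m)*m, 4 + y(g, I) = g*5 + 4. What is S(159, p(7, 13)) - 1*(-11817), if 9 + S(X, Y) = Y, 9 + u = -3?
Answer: 11077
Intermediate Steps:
u = -12 (u = -9 - 3 = -12)
y(g, I) = 5*g (y(g, I) = -4 + (g*5 + 4) = -4 + (5*g + 4) = -4 + (4 + 5*g) = 5*g)
p(F, m) = F² - 60*m (p(F, m) = F*F + (5*(-12))*m = F² - 60*m)
S(X, Y) = -9 + Y
S(159, p(7, 13)) - 1*(-11817) = (-9 + (7² - 60*13)) - 1*(-11817) = (-9 + (49 - 780)) + 11817 = (-9 - 731) + 11817 = -740 + 11817 = 11077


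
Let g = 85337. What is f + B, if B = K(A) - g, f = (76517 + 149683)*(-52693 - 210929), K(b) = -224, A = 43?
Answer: -59631381961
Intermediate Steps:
f = -59631296400 (f = 226200*(-263622) = -59631296400)
B = -85561 (B = -224 - 1*85337 = -224 - 85337 = -85561)
f + B = -59631296400 - 85561 = -59631381961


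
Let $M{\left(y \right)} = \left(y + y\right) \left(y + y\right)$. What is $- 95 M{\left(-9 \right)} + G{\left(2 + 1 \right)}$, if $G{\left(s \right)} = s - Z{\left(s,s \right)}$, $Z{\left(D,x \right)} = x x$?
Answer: $-30786$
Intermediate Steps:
$Z{\left(D,x \right)} = x^{2}$
$M{\left(y \right)} = 4 y^{2}$ ($M{\left(y \right)} = 2 y 2 y = 4 y^{2}$)
$G{\left(s \right)} = s - s^{2}$
$- 95 M{\left(-9 \right)} + G{\left(2 + 1 \right)} = - 95 \cdot 4 \left(-9\right)^{2} + \left(2 + 1\right) \left(1 - \left(2 + 1\right)\right) = - 95 \cdot 4 \cdot 81 + 3 \left(1 - 3\right) = \left(-95\right) 324 + 3 \left(1 - 3\right) = -30780 + 3 \left(-2\right) = -30780 - 6 = -30786$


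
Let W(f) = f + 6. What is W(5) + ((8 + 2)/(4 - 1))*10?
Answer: 133/3 ≈ 44.333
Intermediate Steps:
W(f) = 6 + f
W(5) + ((8 + 2)/(4 - 1))*10 = (6 + 5) + ((8 + 2)/(4 - 1))*10 = 11 + (10/3)*10 = 11 + 100/3 = 133/3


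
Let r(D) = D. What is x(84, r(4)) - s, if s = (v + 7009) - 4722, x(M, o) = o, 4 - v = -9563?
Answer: -11850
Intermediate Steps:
v = 9567 (v = 4 - 1*(-9563) = 4 + 9563 = 9567)
s = 11854 (s = (9567 + 7009) - 4722 = 16576 - 4722 = 11854)
x(84, r(4)) - s = 4 - 1*11854 = 4 - 11854 = -11850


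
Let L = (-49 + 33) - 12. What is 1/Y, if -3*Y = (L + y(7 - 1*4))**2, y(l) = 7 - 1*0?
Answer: -1/147 ≈ -0.0068027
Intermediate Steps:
y(l) = 7 (y(l) = 7 + 0 = 7)
L = -28 (L = -16 - 12 = -28)
Y = -147 (Y = -(-28 + 7)**2/3 = -1/3*(-21)**2 = -1/3*441 = -147)
1/Y = 1/(-147) = -1/147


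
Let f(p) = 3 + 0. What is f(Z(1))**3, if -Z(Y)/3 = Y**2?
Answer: 27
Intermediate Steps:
Z(Y) = -3*Y**2
f(p) = 3
f(Z(1))**3 = 3**3 = 27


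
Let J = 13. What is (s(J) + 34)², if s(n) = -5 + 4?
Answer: 1089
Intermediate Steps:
s(n) = -1
(s(J) + 34)² = (-1 + 34)² = 33² = 1089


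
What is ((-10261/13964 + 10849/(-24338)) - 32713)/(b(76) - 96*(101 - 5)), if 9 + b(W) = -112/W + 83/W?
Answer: 105621998068765/29785347454291 ≈ 3.5461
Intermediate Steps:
b(W) = -9 - 29/W (b(W) = -9 + (-112/W + 83/W) = -9 - 29/W)
((-10261/13964 + 10849/(-24338)) - 32713)/(b(76) - 96*(101 - 5)) = ((-10261/13964 + 10849/(-24338)) - 32713)/((-9 - 29/76) - 96*(101 - 5)) = ((-10261*1/13964 + 10849*(-1/24338)) - 32713)/((-9 - 29*1/76) - 96*96) = ((-10261/13964 - 10849/24338) - 32713)/((-9 - 29/76) - 9216) = (-200613827/169927916 - 32713)/(-713/76 - 9216) = -5559052529935/(169927916*(-701129/76)) = -5559052529935/169927916*(-76/701129) = 105621998068765/29785347454291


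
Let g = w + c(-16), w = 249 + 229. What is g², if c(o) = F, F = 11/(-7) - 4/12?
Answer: 99960004/441 ≈ 2.2667e+5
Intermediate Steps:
w = 478
F = -40/21 (F = 11*(-⅐) - 4*1/12 = -11/7 - ⅓ = -40/21 ≈ -1.9048)
c(o) = -40/21
g = 9998/21 (g = 478 - 40/21 = 9998/21 ≈ 476.10)
g² = (9998/21)² = 99960004/441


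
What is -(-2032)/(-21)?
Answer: -2032/21 ≈ -96.762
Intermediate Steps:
-(-2032)/(-21) = -(-2032)*(-1)/21 = -254*8/21 = -2032/21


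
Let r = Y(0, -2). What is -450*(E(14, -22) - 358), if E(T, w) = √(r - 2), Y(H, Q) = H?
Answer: 161100 - 450*I*√2 ≈ 1.611e+5 - 636.4*I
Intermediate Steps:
r = 0
E(T, w) = I*√2 (E(T, w) = √(0 - 2) = √(-2) = I*√2)
-450*(E(14, -22) - 358) = -450*(I*√2 - 358) = -450*(-358 + I*√2) = 161100 - 450*I*√2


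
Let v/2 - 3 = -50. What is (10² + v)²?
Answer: 36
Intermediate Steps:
v = -94 (v = 6 + 2*(-50) = 6 - 100 = -94)
(10² + v)² = (10² - 94)² = (100 - 94)² = 6² = 36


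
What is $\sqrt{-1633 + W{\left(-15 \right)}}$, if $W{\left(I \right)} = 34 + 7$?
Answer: $2 i \sqrt{398} \approx 39.9 i$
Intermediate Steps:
$W{\left(I \right)} = 41$
$\sqrt{-1633 + W{\left(-15 \right)}} = \sqrt{-1633 + 41} = \sqrt{-1592} = 2 i \sqrt{398}$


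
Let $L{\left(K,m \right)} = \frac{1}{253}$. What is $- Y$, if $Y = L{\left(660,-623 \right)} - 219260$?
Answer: $\frac{55472779}{253} \approx 2.1926 \cdot 10^{5}$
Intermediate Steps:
$L{\left(K,m \right)} = \frac{1}{253}$
$Y = - \frac{55472779}{253}$ ($Y = \frac{1}{253} - 219260 = - \frac{55472779}{253} \approx -2.1926 \cdot 10^{5}$)
$- Y = \left(-1\right) \left(- \frac{55472779}{253}\right) = \frac{55472779}{253}$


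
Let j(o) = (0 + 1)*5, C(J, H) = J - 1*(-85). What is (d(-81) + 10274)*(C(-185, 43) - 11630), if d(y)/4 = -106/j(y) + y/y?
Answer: -119566236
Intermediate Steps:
C(J, H) = 85 + J (C(J, H) = J + 85 = 85 + J)
j(o) = 5 (j(o) = 1*5 = 5)
d(y) = -404/5 (d(y) = 4*(-106/5 + y/y) = 4*(-106*⅕ + 1) = 4*(-106/5 + 1) = 4*(-101/5) = -404/5)
(d(-81) + 10274)*(C(-185, 43) - 11630) = (-404/5 + 10274)*((85 - 185) - 11630) = 50966*(-100 - 11630)/5 = (50966/5)*(-11730) = -119566236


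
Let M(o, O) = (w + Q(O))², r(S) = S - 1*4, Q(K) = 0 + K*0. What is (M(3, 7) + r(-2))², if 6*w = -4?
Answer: 2500/81 ≈ 30.864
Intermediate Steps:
Q(K) = 0 (Q(K) = 0 + 0 = 0)
r(S) = -4 + S (r(S) = S - 4 = -4 + S)
w = -⅔ (w = (⅙)*(-4) = -⅔ ≈ -0.66667)
M(o, O) = 4/9 (M(o, O) = (-⅔ + 0)² = (-⅔)² = 4/9)
(M(3, 7) + r(-2))² = (4/9 + (-4 - 2))² = (4/9 - 6)² = (-50/9)² = 2500/81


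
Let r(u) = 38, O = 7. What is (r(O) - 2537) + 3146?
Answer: 647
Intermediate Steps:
(r(O) - 2537) + 3146 = (38 - 2537) + 3146 = -2499 + 3146 = 647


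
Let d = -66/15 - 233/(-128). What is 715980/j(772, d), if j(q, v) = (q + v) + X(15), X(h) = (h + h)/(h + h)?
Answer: 458227200/493069 ≈ 929.34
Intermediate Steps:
X(h) = 1 (X(h) = (2*h)/((2*h)) = (2*h)*(1/(2*h)) = 1)
d = -1651/640 (d = -66*1/15 - 233*(-1/128) = -22/5 + 233/128 = -1651/640 ≈ -2.5797)
j(q, v) = 1 + q + v (j(q, v) = (q + v) + 1 = 1 + q + v)
715980/j(772, d) = 715980/(1 + 772 - 1651/640) = 715980/(493069/640) = 715980*(640/493069) = 458227200/493069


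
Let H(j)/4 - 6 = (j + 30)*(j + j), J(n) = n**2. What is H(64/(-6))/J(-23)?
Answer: -14632/4761 ≈ -3.0733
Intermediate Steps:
H(j) = 24 + 8*j*(30 + j) (H(j) = 24 + 4*((j + 30)*(j + j)) = 24 + 4*((30 + j)*(2*j)) = 24 + 4*(2*j*(30 + j)) = 24 + 8*j*(30 + j))
H(64/(-6))/J(-23) = (24 + 8*(64/(-6))**2 + 240*(64/(-6)))/((-23)**2) = (24 + 8*(64*(-1/6))**2 + 240*(64*(-1/6)))/529 = (24 + 8*(-32/3)**2 + 240*(-32/3))*(1/529) = (24 + 8*(1024/9) - 2560)*(1/529) = (24 + 8192/9 - 2560)*(1/529) = -14632/9*1/529 = -14632/4761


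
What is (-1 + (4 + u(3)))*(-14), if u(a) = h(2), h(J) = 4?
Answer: -98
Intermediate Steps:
u(a) = 4
(-1 + (4 + u(3)))*(-14) = (-1 + (4 + 4))*(-14) = (-1 + 8)*(-14) = 7*(-14) = -98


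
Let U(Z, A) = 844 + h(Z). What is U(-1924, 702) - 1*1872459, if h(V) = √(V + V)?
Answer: -1871615 + 2*I*√962 ≈ -1.8716e+6 + 62.032*I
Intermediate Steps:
h(V) = √2*√V (h(V) = √(2*V) = √2*√V)
U(Z, A) = 844 + √2*√Z
U(-1924, 702) - 1*1872459 = (844 + √2*√(-1924)) - 1*1872459 = (844 + √2*(2*I*√481)) - 1872459 = (844 + 2*I*√962) - 1872459 = -1871615 + 2*I*√962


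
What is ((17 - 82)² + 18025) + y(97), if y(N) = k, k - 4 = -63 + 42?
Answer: 22233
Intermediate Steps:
k = -17 (k = 4 + (-63 + 42) = 4 - 21 = -17)
y(N) = -17
((17 - 82)² + 18025) + y(97) = ((17 - 82)² + 18025) - 17 = ((-65)² + 18025) - 17 = (4225 + 18025) - 17 = 22250 - 17 = 22233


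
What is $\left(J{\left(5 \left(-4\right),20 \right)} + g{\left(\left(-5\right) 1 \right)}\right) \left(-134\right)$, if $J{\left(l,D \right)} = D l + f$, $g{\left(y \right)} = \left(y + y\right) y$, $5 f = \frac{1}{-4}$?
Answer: $\frac{469067}{10} \approx 46907.0$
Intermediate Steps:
$f = - \frac{1}{20}$ ($f = \frac{1}{5 \left(-4\right)} = \frac{1}{5} \left(- \frac{1}{4}\right) = - \frac{1}{20} \approx -0.05$)
$g{\left(y \right)} = 2 y^{2}$ ($g{\left(y \right)} = 2 y y = 2 y^{2}$)
$J{\left(l,D \right)} = - \frac{1}{20} + D l$ ($J{\left(l,D \right)} = D l - \frac{1}{20} = - \frac{1}{20} + D l$)
$\left(J{\left(5 \left(-4\right),20 \right)} + g{\left(\left(-5\right) 1 \right)}\right) \left(-134\right) = \left(\left(- \frac{1}{20} + 20 \cdot 5 \left(-4\right)\right) + 2 \left(\left(-5\right) 1\right)^{2}\right) \left(-134\right) = \left(\left(- \frac{1}{20} + 20 \left(-20\right)\right) + 2 \left(-5\right)^{2}\right) \left(-134\right) = \left(\left(- \frac{1}{20} - 400\right) + 2 \cdot 25\right) \left(-134\right) = \left(- \frac{8001}{20} + 50\right) \left(-134\right) = \left(- \frac{7001}{20}\right) \left(-134\right) = \frac{469067}{10}$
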